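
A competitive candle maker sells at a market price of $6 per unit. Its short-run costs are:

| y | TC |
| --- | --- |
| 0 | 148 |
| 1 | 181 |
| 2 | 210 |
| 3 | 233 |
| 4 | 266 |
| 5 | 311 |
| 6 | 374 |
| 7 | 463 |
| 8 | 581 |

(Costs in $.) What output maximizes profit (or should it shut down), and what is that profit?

y = 0 (shut down); profit = -$148

Profit at each row (π = 6y − TC): y=0: -148; y=1: -175; y=2: -198; y=3: -215; y=4: -242; y=5: -281; y=6: -338; y=7: -421; y=8: -533.
Profit is highest at y = 0. Equivalently, the lowest AVC in the table is 85/3 ≈ $28.33 at y = 3, and P = $6 falls below it — price never covers variable cost, so the firm shuts down and loses only its fixed cost.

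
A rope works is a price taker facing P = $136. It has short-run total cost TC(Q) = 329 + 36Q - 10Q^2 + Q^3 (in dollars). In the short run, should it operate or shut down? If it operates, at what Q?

Produce at Q = 10

Strip out fixed cost: VC = 36Q - 10Q^2 + Q^3. Then AVC = 36 - 10Q + Q^2 and MC = 36 - 20Q + 3Q^2.
The AVC parabola has its vertex at Q = 10/2 = 5, where AVC = 36 - 10·5 + 5^2 = $11.
P = $136 exceeds min AVC = $11, so the firm stays open.
P = MC gives -100 - 20Q + 3Q^2 = 0, with roots -10/3 and 10. Take the larger (rising MC): Q* = 10.
Check: AVC at Q = 10 is $36 ≤ P, so revenue covers variable cost.
Profit = P·Q − TC = 136·10 − 689 = $671.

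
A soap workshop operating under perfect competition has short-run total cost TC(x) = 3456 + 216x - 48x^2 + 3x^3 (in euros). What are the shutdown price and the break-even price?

Shutdown price = min AVC. AVC = 216 - 48x + 3x^2, with vertex at x = 8 and minimum €24.
ATC = 3456/x + 216 - 48x + 3x^2. Setting dATC/dx = −3456/x^2 − 48 + 6x = 0 gives x = 12 (since 6·12^3 − 48·12^2 = 3456).
min ATC = 3456/12 + 216 − 48·12 + 3·12^2 = €360. That is the break-even price.
Between these two prices the firm operates at a loss; above €360 it earns a profit.

Shutdown price = €24; break-even price = €360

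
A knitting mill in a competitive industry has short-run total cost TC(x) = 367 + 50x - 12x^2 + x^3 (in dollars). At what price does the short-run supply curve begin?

Short-run supply begins at min AVC. From VC = 50x - 12x^2 + x^3, AVC = 50 - 12x + x^2.
dAVC/dx = -12 + 2x = 0 gives x = 6. min AVC = 50 - 12·6 + 6^2 = 14.
So the shutdown price is $14.

$14 per unit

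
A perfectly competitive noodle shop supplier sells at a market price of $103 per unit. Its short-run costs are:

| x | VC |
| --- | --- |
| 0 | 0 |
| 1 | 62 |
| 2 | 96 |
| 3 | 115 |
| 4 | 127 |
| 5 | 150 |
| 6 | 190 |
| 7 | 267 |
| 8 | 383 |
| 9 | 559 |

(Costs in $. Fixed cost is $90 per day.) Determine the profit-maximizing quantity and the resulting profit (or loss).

Tabulate TR − TC: x=0: -90; x=1: -49; x=2: 20; x=3: 104; x=4: 195; x=5: 275; x=6: 338; x=7: 364; x=8: 351; x=9: 278.
Profit is maximized at x = 7. AVC there is 267/7 = $38.14 ≤ P, so producing beats shutting down (which would give -$90).

x = 7; profit = $364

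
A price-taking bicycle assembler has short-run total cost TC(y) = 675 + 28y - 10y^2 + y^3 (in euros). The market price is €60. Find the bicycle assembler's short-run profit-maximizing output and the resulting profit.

Profit = -€291 at y = 8

AVC = 28 - 10y + y^2; min AVC = €3 at y = 5. Since P = €60 ≥ min AVC, the firm produces.
With MC = 28 - 20y + 3y^2, P = MC on the upward-sloping part at y* = 8.
TR = 60·8 = 480. TC = 675 + 96 = 771. Profit = 480 − 771 = -€291.
Shutting down would mean losing the fixed cost of €675, so operating at a loss of €291 is better by €384.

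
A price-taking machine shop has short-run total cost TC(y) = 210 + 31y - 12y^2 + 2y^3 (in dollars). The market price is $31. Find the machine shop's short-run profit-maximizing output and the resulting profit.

AVC = 31 - 12y + 2y^2 has its minimum $13 at y = 3; price $31 clears that bar, so the firm operates.
With MC = 31 - 24y + 6y^2, P = MC on the upward-sloping part at y* = 4.
TR = 31·4 = 124. TC = 210 + 60 = 270. Profit = 124 − 270 = -$146.
Shutting down would mean losing the fixed cost of $210, so operating at a loss of $146 is better by $64.

Profit = -$146 at y = 4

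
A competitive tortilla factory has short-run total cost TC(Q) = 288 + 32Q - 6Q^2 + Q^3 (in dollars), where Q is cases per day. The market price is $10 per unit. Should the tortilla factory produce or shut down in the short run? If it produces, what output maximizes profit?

Variable cost is VC = 32Q - 6Q^2 + Q^3, so AVC = VC/Q = 32 - 6Q + Q^2 and MC = dTC/dQ = 32 - 12Q + 3Q^2.
AVC is minimized where dAVC/dQ = -6 + 2Q = 0, at Q = 3; min AVC = 32 - 6·3 + 3^2 = $23.
Since P = $10 < min AVC = $23, price fails to cover variable cost at any output.
Shutting down limits the loss to fixed cost, $288.

Shut down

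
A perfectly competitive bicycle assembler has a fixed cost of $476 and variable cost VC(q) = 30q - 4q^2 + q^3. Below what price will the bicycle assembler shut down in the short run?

The firm shuts down when price falls below the minimum of average variable cost. AVC = VC/q = 30 - 4q + q^2.
At the minimum of AVC, MC = AVC. MC = 30 - 8q + 3q^2; setting MC = AVC gives 2q^2 - 4q = 0, so q = 2. min AVC = 26.
The firm shuts down for any P below $26.

$26 per unit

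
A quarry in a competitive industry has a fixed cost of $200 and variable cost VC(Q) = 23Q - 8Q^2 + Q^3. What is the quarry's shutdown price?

Short-run supply begins at min AVC. From VC = 23Q - 8Q^2 + Q^3, AVC = 23 - 8Q + Q^2.
dAVC/dQ = -8 + 2Q = 0 gives Q = 4. min AVC = 23 - 8·4 + 4^2 = 7.
The firm shuts down for any P below $7.

$7 per unit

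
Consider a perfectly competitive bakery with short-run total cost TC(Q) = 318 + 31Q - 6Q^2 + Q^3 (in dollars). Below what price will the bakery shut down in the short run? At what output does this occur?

$22 per unit, at Q = 3

Short-run supply begins at min AVC. From VC = 31Q - 6Q^2 + Q^3, AVC = 31 - 6Q + Q^2.
At the minimum of AVC, MC = AVC. MC = 31 - 12Q + 3Q^2; setting MC = AVC gives 2Q^2 - 6Q = 0, so Q = 3. min AVC = 22.
The firm shuts down for any P below $22.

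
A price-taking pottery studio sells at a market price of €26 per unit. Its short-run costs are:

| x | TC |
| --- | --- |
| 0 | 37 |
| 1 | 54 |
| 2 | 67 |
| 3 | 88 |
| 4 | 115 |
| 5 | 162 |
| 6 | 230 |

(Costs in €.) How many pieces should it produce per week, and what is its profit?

Compute π = P·x − TC at each output: x=0: -37; x=1: -28; x=2: -15; x=3: -10; x=4: -11; x=5: -32; x=6: -74.
Profit is maximized at x = 3. AVC there is 51/3 = €17 ≤ P, so producing beats shutting down (which would give -€37).

x = 3; profit = -€10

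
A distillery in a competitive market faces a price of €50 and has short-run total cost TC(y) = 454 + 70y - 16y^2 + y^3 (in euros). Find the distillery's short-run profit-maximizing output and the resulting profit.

Profit = -€54 at y = 10

AVC = 70 - 16y + y^2 has its minimum €6 at y = 8; price €50 clears that bar, so the firm operates.
MC = 70 - 32y + 3y^2. Setting P = MC and taking the root on the rising branch gives y* = 10.
TR = 50·10 = 500. TC = 454 + 100 = 554. Profit = 500 − 554 = -€54.
Shutting down would mean losing the fixed cost of €454, so operating at a loss of €54 is better by €400.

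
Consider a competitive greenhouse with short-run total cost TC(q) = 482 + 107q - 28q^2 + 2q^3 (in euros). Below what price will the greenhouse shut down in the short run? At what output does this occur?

The firm shuts down when price falls below the minimum of average variable cost. AVC = VC/q = 107 - 28q + 2q^2.
At the minimum of AVC, MC = AVC. MC = 107 - 56q + 6q^2; setting MC = AVC gives 4q^2 - 28q = 0, so q = 7. min AVC = 9.
So the shutdown price is €9.

€9 per unit, at q = 7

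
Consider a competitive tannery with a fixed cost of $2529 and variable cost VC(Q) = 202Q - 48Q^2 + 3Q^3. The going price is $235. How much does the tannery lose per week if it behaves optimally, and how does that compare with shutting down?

Profit = -$351 at Q = 11

AVC = 202 - 48Q + 3Q^2; min AVC = $10 at Q = 8. Since P = $235 ≥ min AVC, the firm produces.
MC = 202 - 96Q + 9Q^2. Setting P = MC and taking the root on the rising branch gives Q* = 11.
TR = 235·11 = 2585. TC = 2529 + 407 = 2936. Profit = 2585 − 2936 = -$351.
By producing, the firm covers all variable cost plus $2178 of fixed cost; shutting down would lose the full $2529.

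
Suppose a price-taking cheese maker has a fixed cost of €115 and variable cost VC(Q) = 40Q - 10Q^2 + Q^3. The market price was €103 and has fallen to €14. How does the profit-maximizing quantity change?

Output falls from 9 to 0 (the firm shuts down)

MC = 40 - 20Q + 3Q^2; the shutdown threshold is min AVC = €15 (at Q = 5).
With P = €103 above the shutdown price, P = MC gives Q = 9.
At P = €14 < min AVC = €15, price no longer covers variable cost at any output, so the firm shuts down: Q = 0.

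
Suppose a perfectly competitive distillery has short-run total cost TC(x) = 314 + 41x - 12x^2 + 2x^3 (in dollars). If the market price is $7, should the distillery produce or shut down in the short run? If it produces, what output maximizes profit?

Variable cost is VC = 41x - 12x^2 + 2x^3, so AVC = VC/x = 41 - 12x + 2x^2 and MC = dTC/dx = 41 - 24x + 6x^2.
AVC hits its minimum where MC = AVC, at x = 3, giving min AVC = 41 - 12·3 + 2·3^2 = $23.
P = $7 lies below min AVC = $23; no output level covers variable cost.
Best response: produce nothing and absorb the $314 fixed cost.

Shut down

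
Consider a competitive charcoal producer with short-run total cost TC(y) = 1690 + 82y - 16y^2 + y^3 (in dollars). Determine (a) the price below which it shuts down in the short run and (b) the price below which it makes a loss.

Shutdown price = min AVC. AVC = 82 - 16y + y^2, with vertex at y = 8 and minimum $18.
ATC = 1690/y + 82 - 16y + y^2. Setting dATC/dy = −1690/y^2 − 16 + 2y = 0 gives y = 13 (since 2·13^3 − 16·13^2 = 1690).
min ATC = 1690/13 + 82 − 16·13 + 13^2 = $173. That is the break-even price.
Between these two prices the firm operates at a loss; above $173 it earns a profit.

Shutdown price = $18; break-even price = $173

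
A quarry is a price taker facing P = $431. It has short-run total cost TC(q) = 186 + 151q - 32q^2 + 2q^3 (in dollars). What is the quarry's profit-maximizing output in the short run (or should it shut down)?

Produce at q = 14

Strip out fixed cost: VC = 151q - 32q^2 + 2q^3. Then AVC = 151 - 32q + 2q^2 and MC = 151 - 64q + 6q^2.
The AVC parabola has its vertex at q = 32/4 = 8, where AVC = 151 - 32·8 + 2·8^2 = $23.
Since P = $431 ≥ min AVC = $23, price covers variable cost and the firm should produce.
P = MC gives -280 - 64q + 6q^2 = 0, with roots -10/3 and 14. Take the larger (rising MC): q* = 14.
Check: AVC at q = 14 is $95 ≤ P, so revenue covers variable cost.
Profit = P·q − TC = 431·14 − 1516 = $4518.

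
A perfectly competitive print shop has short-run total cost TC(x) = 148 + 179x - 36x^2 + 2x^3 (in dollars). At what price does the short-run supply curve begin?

$17 per unit

The firm shuts down when price falls below the minimum of average variable cost. AVC = VC/x = 179 - 36x + 2x^2.
dAVC/dx = -36 + 4x = 0 gives x = 9. min AVC = 179 - 36·9 + 2·9^2 = 17.
For P < $17 the firm produces nothing.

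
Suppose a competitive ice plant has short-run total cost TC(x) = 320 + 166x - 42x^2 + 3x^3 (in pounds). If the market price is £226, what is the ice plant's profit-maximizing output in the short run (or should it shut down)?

Produce at x = 10

From TC, MC = TC'(x) = 166 - 84x + 9x^2 and AVC = VC/x = 166 - 42x + 3x^2.
AVC hits its minimum where MC = AVC, at x = 7, giving min AVC = 166 - 42·7 + 3·7^2 = £19.
Because £226 ≥ £19, revenue can cover variable cost; the firm operates.
Solving P = MC: -60 - 84x + 9x^2 = 0 ⇒ x = -2/3 or 10. On the upward-sloping branch, x* = 10.
Check: AVC at x = 10 is £46 ≤ P, so revenue covers variable cost.
Profit = P·x − TC = 226·10 − 780 = £1480.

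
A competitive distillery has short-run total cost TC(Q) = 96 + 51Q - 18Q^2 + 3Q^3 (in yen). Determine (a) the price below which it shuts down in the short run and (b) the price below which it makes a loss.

Shutdown price = min AVC. AVC = 51 - 18Q + 3Q^2, with vertex at Q = 3 and minimum ¥24.
ATC = 96/Q + 51 - 18Q + 3Q^2. Setting dATC/dQ = −96/Q^2 − 18 + 6Q = 0 gives Q = 4 (since 6·4^3 − 18·4^2 = 96).
min ATC = 96/4 + 51 − 18·4 + 3·4^2 = ¥51. That is the break-even price.
Between these two prices the firm operates at a loss; above ¥51 it earns a profit.

Shutdown price = ¥24; break-even price = ¥51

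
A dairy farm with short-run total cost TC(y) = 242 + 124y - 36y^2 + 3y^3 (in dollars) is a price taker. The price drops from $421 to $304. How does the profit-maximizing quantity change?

Output falls from 11 to 10

MC = 124 - 72y + 9y^2; the shutdown threshold is min AVC = $16 (at y = 6).
At P = $421 ≥ min AVC, set P = MC on the rising branch: y = 11.
At P = $304 ≥ min AVC, set P = MC: y = 10. The firm stays open but cuts output.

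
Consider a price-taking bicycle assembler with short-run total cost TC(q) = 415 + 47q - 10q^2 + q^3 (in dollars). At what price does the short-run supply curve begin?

$22 per unit

The shutdown price is the minimum of AVC. VC = 47q - 10q^2 + q^3, so AVC = 47 - 10q + q^2.
dAVC/dq = -10 + 2q = 0 gives q = 5. min AVC = 47 - 10·5 + 5^2 = 22.
For P < $22 the firm produces nothing.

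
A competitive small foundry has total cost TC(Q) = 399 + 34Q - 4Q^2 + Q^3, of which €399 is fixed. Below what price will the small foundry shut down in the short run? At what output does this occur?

The firm shuts down when price falls below the minimum of average variable cost. AVC = VC/Q = 34 - 4Q + Q^2.
dAVC/dQ = -4 + 2Q = 0 gives Q = 2. min AVC = 34 - 4·2 + 2^2 = 30.
For P < €30 the firm produces nothing.

€30 per unit, at Q = 2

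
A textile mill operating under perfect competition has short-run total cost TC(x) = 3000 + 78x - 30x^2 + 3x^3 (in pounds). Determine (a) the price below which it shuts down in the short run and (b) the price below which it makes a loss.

Shutdown price = £3; break-even price = £378

AVC = 78 - 30x + 3x^2; minimized at x = 5, giving min AVC = £3. That is the shutdown price.
ATC = 3000/x + 78 - 30x + 3x^2. Setting dATC/dx = −3000/x^2 − 30 + 6x = 0 gives x = 10 (since 6·10^3 − 30·10^2 = 3000).
min ATC = 3000/10 + 78 − 30·10 + 3·10^2 = £378. That is the break-even price.
Between these two prices the firm operates at a loss; above £378 it earns a profit.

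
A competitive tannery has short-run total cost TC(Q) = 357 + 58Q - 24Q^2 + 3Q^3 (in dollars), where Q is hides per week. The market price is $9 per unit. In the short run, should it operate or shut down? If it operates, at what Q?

Variable cost is VC = 58Q - 24Q^2 + 3Q^3, so AVC = VC/Q = 58 - 24Q + 3Q^2 and MC = dTC/dQ = 58 - 48Q + 9Q^2.
AVC is minimized where dAVC/dQ = -24 + 6Q = 0, at Q = 4; min AVC = 58 - 24·4 + 3·4^2 = $10.
With P < min AVC ($9 < $10), every unit sold adds to the loss.
Best response: produce nothing and absorb the $357 fixed cost.

Shut down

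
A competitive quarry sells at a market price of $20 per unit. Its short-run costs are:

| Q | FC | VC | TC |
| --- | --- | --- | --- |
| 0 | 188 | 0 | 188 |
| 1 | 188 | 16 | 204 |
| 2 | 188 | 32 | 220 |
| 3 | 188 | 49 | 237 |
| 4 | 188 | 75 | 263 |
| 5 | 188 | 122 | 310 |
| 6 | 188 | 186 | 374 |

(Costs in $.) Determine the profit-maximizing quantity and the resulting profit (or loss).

Tabulate TR − TC: Q=0: -188; Q=1: -184; Q=2: -180; Q=3: -177; Q=4: -183; Q=5: -210; Q=6: -254.
Profit is maximized at Q = 3. AVC there is 49/3 = $16.33 ≤ P, so producing beats shutting down (which would give -$188).

Q = 3; profit = -$177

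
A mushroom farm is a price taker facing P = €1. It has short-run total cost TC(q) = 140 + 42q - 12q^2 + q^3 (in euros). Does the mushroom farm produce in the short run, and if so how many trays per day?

Shut down

Variable cost is VC = 42q - 12q^2 + q^3, so AVC = VC/q = 42 - 12q + q^2 and MC = dTC/dq = 42 - 24q + 3q^2.
The AVC parabola has its vertex at q = 12/2 = 6, where AVC = 42 - 12·6 + 6^2 = €6.
P = €1 lies below min AVC = €6; no output level covers variable cost.
Best response: produce nothing and absorb the €140 fixed cost.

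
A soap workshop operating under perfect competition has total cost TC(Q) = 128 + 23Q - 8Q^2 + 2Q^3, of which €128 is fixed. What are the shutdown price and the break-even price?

Shutdown price = €15; break-even price = €55

AVC = 23 - 8Q + 2Q^2; minimized at Q = 2, giving min AVC = €15. That is the shutdown price.
ATC = 128/Q + 23 - 8Q + 2Q^2. Setting dATC/dQ = −128/Q^2 − 8 + 4Q = 0 gives Q = 4 (since 4·4^3 − 8·4^2 = 128).
min ATC = 128/4 + 23 − 8·4 + 2·4^2 = €55. That is the break-even price.
Between these two prices the firm operates at a loss; above €55 it earns a profit.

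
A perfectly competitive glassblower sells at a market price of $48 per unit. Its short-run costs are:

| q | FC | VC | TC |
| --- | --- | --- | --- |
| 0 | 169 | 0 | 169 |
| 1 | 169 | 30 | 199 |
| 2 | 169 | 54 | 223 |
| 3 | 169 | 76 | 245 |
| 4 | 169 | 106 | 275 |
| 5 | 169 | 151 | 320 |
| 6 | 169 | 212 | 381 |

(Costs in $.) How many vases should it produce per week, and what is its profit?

q = 5; profit = -$80

Tabulate TR − TC: q=0: -169; q=1: -151; q=2: -127; q=3: -101; q=4: -83; q=5: -80; q=6: -93.
Profit is maximized at q = 5. AVC there is 151/5 = $30.20 ≤ P, so producing beats shutting down (which would give -$169).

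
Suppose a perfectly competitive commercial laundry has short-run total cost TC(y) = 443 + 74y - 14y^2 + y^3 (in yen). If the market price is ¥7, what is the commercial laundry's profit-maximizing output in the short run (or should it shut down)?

Shut down

Variable cost is VC = 74y - 14y^2 + y^3, so AVC = VC/y = 74 - 14y + y^2 and MC = dTC/dy = 74 - 28y + 3y^2.
AVC is minimized where dAVC/dy = -14 + 2y = 0, at y = 7; min AVC = 74 - 14·7 + 7^2 = ¥25.
With P < min AVC (¥7 < ¥25), every unit sold adds to the loss.
Best response: produce nothing and absorb the ¥443 fixed cost.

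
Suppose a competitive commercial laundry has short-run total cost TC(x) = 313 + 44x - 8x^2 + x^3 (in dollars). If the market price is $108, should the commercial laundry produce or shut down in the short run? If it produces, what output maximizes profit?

From TC, MC = TC'(x) = 44 - 16x + 3x^2 and AVC = VC/x = 44 - 8x + x^2.
AVC hits its minimum where MC = AVC, at x = 4, giving min AVC = 44 - 8·4 + 4^2 = $28.
Because $108 ≥ $28, revenue can cover variable cost; the firm operates.
Set P = MC: 108 = 44 - 16x + 3x^2 → -64 - 16x + 3x^2 = 0. The roots are x = -8/3 and x = 8; the profit-maximizing output is on the rising part of MC, so x* = 8.
Check: AVC at x = 8 is $44 ≤ P, so revenue covers variable cost.
Profit = P·x − TC = 108·8 − 665 = $199.

Produce at x = 8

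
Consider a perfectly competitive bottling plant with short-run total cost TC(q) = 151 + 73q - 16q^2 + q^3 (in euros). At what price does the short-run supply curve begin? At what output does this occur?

€9 per unit, at q = 8

The firm shuts down when price falls below the minimum of average variable cost. AVC = VC/q = 73 - 16q + q^2.
dAVC/dq = -16 + 2q = 0 gives q = 8. min AVC = 73 - 16·8 + 8^2 = 9.
For P < €9 the firm produces nothing.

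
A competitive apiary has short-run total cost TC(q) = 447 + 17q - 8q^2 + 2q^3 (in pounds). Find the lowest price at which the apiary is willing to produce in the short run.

£9 per unit

The shutdown price is the minimum of AVC. VC = 17q - 8q^2 + 2q^3, so AVC = 17 - 8q + 2q^2.
dAVC/dq = -8 + 4q = 0 gives q = 2. min AVC = 17 - 8·2 + 2·2^2 = 9.
So the shutdown price is £9.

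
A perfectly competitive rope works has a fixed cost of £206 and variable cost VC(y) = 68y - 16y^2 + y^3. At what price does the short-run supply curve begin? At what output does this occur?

£4 per unit, at y = 8

The shutdown price is the minimum of AVC. VC = 68y - 16y^2 + y^3, so AVC = 68 - 16y + y^2.
At the minimum of AVC, MC = AVC. MC = 68 - 32y + 3y^2; setting MC = AVC gives 2y^2 - 16y = 0, so y = 8. min AVC = 4.
So the shutdown price is £4.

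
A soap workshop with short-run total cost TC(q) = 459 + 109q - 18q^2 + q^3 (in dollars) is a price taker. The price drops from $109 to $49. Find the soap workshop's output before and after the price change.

AVC = 109 - 18q + q^2, minimized at q = 9 where min AVC = $28. MC = 109 - 36q + 3q^2.
At P = $109 ≥ min AVC, set P = MC on the rising branch: q = 12.
At P = $49 ≥ min AVC, set P = MC: q = 10. The firm stays open but cuts output.

Output falls from 12 to 10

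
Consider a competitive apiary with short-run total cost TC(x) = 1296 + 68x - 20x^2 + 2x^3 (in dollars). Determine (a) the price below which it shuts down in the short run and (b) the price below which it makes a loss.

Shutdown price = $18; break-even price = $194

Shutdown price = min AVC. AVC = 68 - 20x + 2x^2, with vertex at x = 5 and minimum $18.
ATC = 1296/x + 68 - 20x + 2x^2. Setting dATC/dx = −1296/x^2 − 20 + 4x = 0 gives x = 9 (since 4·9^3 − 20·9^2 = 1296).
min ATC = 1296/9 + 68 − 20·9 + 2·9^2 = $194. That is the break-even price.
Between these two prices the firm operates at a loss; above $194 it earns a profit.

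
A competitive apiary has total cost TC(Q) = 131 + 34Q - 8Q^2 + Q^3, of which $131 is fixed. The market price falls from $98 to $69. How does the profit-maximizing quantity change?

Output falls from 8 to 7

AVC = 34 - 8Q + Q^2, minimized at Q = 4 where min AVC = $18. MC = 34 - 16Q + 3Q^2.
At P = $98 ≥ min AVC, set P = MC on the rising branch: Q = 8.
At P = $69 ≥ min AVC, set P = MC: Q = 7. The firm stays open but cuts output.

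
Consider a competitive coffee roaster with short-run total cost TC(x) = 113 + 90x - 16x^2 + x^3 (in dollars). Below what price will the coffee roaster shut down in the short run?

$26 per unit

Short-run supply begins at min AVC. From VC = 90x - 16x^2 + x^3, AVC = 90 - 16x + x^2.
dAVC/dx = -16 + 2x = 0 gives x = 8. min AVC = 90 - 16·8 + 8^2 = 26.
So the shutdown price is $26.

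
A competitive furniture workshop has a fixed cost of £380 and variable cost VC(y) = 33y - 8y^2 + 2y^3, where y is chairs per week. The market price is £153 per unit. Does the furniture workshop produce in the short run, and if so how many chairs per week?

Produce at y = 6

From TC, MC = TC'(y) = 33 - 16y + 6y^2 and AVC = VC/y = 33 - 8y + 2y^2.
AVC hits its minimum where MC = AVC, at y = 2, giving min AVC = 33 - 8·2 + 2·2^2 = £25.
Because £153 ≥ £25, revenue can cover variable cost; the firm operates.
Solving P = MC: -120 - 16y + 6y^2 = 0 ⇒ y = -10/3 or 6. On the upward-sloping branch, y* = 6.
Check: AVC at y = 6 is £57 ≤ P, so revenue covers variable cost.
Profit = P·y − TC = 153·6 − 722 = £196.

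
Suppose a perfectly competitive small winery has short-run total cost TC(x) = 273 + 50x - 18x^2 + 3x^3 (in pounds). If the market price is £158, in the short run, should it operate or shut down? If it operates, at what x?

Variable cost is VC = 50x - 18x^2 + 3x^3, so AVC = VC/x = 50 - 18x + 3x^2 and MC = dTC/dx = 50 - 36x + 9x^2.
AVC hits its minimum where MC = AVC, at x = 3, giving min AVC = 50 - 18·3 + 3·3^2 = £23.
P = £158 exceeds min AVC = £23, so the firm stays open.
Set P = MC: 158 = 50 - 36x + 9x^2 → -108 - 36x + 9x^2 = 0. The roots are x = -2 and x = 6; the profit-maximizing output is on the rising part of MC, so x* = 6.
Check: AVC at x = 6 is £50 ≤ P, so revenue covers variable cost.
Profit = P·x − TC = 158·6 − 573 = £375.

Produce at x = 6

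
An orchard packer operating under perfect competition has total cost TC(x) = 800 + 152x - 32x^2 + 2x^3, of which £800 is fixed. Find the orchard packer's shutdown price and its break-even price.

Shutdown price = min AVC. AVC = 152 - 32x + 2x^2, with vertex at x = 8 and minimum £24.
ATC = 800/x + 152 - 32x + 2x^2. Setting dATC/dx = −800/x^2 − 32 + 4x = 0 gives x = 10 (since 4·10^3 − 32·10^2 = 800).
min ATC = 800/10 + 152 − 32·10 + 2·10^2 = £112. That is the break-even price.
For £24 ≤ P < £112 the firm produces at a loss; below £24 it shuts down.

Shutdown price = £24; break-even price = £112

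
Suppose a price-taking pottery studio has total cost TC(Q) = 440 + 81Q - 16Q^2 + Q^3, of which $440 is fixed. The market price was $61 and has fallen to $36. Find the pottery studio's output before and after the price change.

MC = 81 - 32Q + 3Q^2; the shutdown threshold is min AVC = $17 (at Q = 8).
At P = $61 ≥ min AVC, set P = MC on the rising branch: Q = 10.
At P = $36 ≥ min AVC, set P = MC: Q = 9. The firm stays open but cuts output.

Output falls from 10 to 9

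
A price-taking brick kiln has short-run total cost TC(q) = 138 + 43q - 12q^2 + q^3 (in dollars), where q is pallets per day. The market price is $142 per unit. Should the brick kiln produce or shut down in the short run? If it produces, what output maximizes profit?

Produce at q = 11

From TC, MC = TC'(q) = 43 - 24q + 3q^2 and AVC = VC/q = 43 - 12q + q^2.
The AVC parabola has its vertex at q = 12/2 = 6, where AVC = 43 - 12·6 + 6^2 = $7.
Because $142 ≥ $7, revenue can cover variable cost; the firm operates.
Set P = MC: 142 = 43 - 24q + 3q^2 → -99 - 24q + 3q^2 = 0. The roots are q = -3 and q = 11; the profit-maximizing output is on the rising part of MC, so q* = 11.
Check: AVC at q = 11 is $32 ≤ P, so revenue covers variable cost.
Profit = P·q − TC = 142·11 − 490 = $1072.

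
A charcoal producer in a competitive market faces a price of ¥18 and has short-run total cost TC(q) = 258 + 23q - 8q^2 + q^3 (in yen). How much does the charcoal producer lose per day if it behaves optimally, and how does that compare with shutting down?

AVC = 23 - 8q + q^2 has its minimum ¥7 at q = 4; price ¥18 clears that bar, so the firm operates.
MC = 23 - 16q + 3q^2. Setting P = MC and taking the root on the rising branch gives q* = 5.
TR = 18·5 = 90. TC = 258 + 40 = 298. Profit = 90 − 298 = -¥208.
That loss of ¥208 beats the ¥258 the firm would lose by shutting down; producing recovers ¥50 of fixed cost.

Profit = -¥208 at q = 5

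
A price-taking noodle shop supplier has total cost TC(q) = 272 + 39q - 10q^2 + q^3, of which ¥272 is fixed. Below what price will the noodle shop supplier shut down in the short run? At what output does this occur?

¥14 per unit, at q = 5

The shutdown price is the minimum of AVC. VC = 39q - 10q^2 + q^3, so AVC = 39 - 10q + q^2.
At the minimum of AVC, MC = AVC. MC = 39 - 20q + 3q^2; setting MC = AVC gives 2q^2 - 10q = 0, so q = 5. min AVC = 14.
For P < ¥14 the firm produces nothing.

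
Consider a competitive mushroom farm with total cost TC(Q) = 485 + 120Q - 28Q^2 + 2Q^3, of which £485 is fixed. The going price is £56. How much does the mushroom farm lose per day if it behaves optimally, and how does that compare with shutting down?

Profit = -£229 at Q = 8

AVC = 120 - 28Q + 2Q^2 has its minimum £22 at Q = 7; price £56 clears that bar, so the firm operates.
With MC = 120 - 56Q + 6Q^2, P = MC on the upward-sloping part at Q* = 8.
TR = 56·8 = 448. TC = 485 + 192 = 677. Profit = 448 − 677 = -£229.
By producing, the firm covers all variable cost plus £256 of fixed cost; shutting down would lose the full £485.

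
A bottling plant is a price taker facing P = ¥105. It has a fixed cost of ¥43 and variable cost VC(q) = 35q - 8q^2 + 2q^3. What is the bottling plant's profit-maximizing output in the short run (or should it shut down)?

From TC, MC = TC'(q) = 35 - 16q + 6q^2 and AVC = VC/q = 35 - 8q + 2q^2.
AVC hits its minimum where MC = AVC, at q = 2, giving min AVC = 35 - 8·2 + 2·2^2 = ¥27.
Because ¥105 ≥ ¥27, revenue can cover variable cost; the firm operates.
P = MC gives -70 - 16q + 6q^2 = 0, with roots -7/3 and 5. Take the larger (rising MC): q* = 5.
Check: AVC at q = 5 is ¥45 ≤ P, so revenue covers variable cost.
Profit = P·q − TC = 105·5 − 268 = ¥257.

Produce at q = 5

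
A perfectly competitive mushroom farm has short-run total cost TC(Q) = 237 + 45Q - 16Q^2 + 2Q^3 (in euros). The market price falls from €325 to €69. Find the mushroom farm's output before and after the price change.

Output falls from 10 to 6

MC = 45 - 32Q + 6Q^2; the shutdown threshold is min AVC = €13 (at Q = 4).
At P = €325 ≥ min AVC, set P = MC on the rising branch: Q = 10.
At P = €69 ≥ min AVC, set P = MC: Q = 6. The firm stays open but cuts output.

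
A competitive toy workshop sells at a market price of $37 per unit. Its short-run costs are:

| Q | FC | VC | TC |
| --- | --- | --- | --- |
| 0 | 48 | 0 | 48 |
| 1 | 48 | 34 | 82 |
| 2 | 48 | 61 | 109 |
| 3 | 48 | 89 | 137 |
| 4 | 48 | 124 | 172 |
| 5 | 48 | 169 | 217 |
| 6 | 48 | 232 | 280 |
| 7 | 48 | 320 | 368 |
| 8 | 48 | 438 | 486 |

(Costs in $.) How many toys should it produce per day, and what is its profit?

Tabulate TR − TC: Q=0: -48; Q=1: -45; Q=2: -35; Q=3: -26; Q=4: -24; Q=5: -32; Q=6: -58; Q=7: -109; Q=8: -190.
Profit is maximized at Q = 4. AVC there is 124/4 = $31 ≤ P, so producing beats shutting down (which would give -$48).

Q = 4; profit = -$24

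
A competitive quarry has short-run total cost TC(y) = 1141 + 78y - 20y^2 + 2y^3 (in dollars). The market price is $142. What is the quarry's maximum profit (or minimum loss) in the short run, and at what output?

Profit = -$373 at y = 8

AVC = 78 - 20y + 2y^2 has its minimum $28 at y = 5; price $142 clears that bar, so the firm operates.
With MC = 78 - 40y + 6y^2, P = MC on the upward-sloping part at y* = 8.
TR = 142·8 = 1136. TC = 1141 + 368 = 1509. Profit = 1136 − 1509 = -$373.
Shutting down would mean losing the fixed cost of $1141, so operating at a loss of $373 is better by $768.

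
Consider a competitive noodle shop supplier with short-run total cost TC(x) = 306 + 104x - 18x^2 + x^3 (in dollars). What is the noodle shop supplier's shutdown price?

$23 per unit

Short-run supply begins at min AVC. From VC = 104x - 18x^2 + x^3, AVC = 104 - 18x + x^2.
At the minimum of AVC, MC = AVC. MC = 104 - 36x + 3x^2; setting MC = AVC gives 2x^2 - 18x = 0, so x = 9. min AVC = 23.
So the shutdown price is $23.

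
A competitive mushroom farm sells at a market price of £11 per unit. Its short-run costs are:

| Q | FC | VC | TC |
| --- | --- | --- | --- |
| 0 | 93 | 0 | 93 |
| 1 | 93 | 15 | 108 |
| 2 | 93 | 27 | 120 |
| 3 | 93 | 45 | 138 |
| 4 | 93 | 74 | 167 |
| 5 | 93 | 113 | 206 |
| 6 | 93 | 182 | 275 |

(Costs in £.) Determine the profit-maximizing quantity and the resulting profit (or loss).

Q = 0 (shut down); profit = -£93

Tabulate TR − TC: Q=0: -93; Q=1: -97; Q=2: -98; Q=3: -105; Q=4: -123; Q=5: -151; Q=6: -209.
Profit is highest at Q = 0. Equivalently, the lowest AVC in the table is 27/2 ≈ £13.50 at Q = 2, and P = £11 falls below it — price never covers variable cost, so the firm shuts down and loses only its fixed cost.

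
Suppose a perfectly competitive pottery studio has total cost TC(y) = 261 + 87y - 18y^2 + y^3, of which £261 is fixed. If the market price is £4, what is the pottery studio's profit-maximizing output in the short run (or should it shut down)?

Shut down

Strip out fixed cost: VC = 87y - 18y^2 + y^3. Then AVC = 87 - 18y + y^2 and MC = 87 - 36y + 3y^2.
AVC is minimized where dAVC/dy = -18 + 2y = 0, at y = 9; min AVC = 87 - 18·9 + 9^2 = £6.
With P < min AVC (£4 < £6), every unit sold adds to the loss.
The firm minimizes its loss by shutting down and losing only its fixed cost of £261.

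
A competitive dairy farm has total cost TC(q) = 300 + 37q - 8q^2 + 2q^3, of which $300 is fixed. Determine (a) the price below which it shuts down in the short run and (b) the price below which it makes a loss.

AVC = 37 - 8q + 2q^2; minimized at q = 2, giving min AVC = $29. That is the shutdown price.
ATC = 300/q + 37 - 8q + 2q^2. Setting dATC/dq = −300/q^2 − 8 + 4q = 0 gives q = 5 (since 4·5^3 − 8·5^2 = 300).
min ATC = 300/5 + 37 − 8·5 + 2·5^2 = $107. That is the break-even price.
For $29 ≤ P < $107 the firm produces at a loss; below $29 it shuts down.

Shutdown price = $29; break-even price = $107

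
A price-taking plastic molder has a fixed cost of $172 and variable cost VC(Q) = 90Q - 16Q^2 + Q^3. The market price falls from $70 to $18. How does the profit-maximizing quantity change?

MC = 90 - 32Q + 3Q^2; the shutdown threshold is min AVC = $26 (at Q = 8).
At P = $70 ≥ min AVC, set P = MC on the rising branch: Q = 10.
At P = $18 < min AVC = $26, price no longer covers variable cost at any output, so the firm shuts down: Q = 0.

Output falls from 10 to 0 (the firm shuts down)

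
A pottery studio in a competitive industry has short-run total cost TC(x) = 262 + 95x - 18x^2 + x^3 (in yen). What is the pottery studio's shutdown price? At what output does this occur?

The shutdown price is the minimum of AVC. VC = 95x - 18x^2 + x^3, so AVC = 95 - 18x + x^2.
dAVC/dx = -18 + 2x = 0 gives x = 9. min AVC = 95 - 18·9 + 9^2 = 14.
So the shutdown price is ¥14.

¥14 per unit, at x = 9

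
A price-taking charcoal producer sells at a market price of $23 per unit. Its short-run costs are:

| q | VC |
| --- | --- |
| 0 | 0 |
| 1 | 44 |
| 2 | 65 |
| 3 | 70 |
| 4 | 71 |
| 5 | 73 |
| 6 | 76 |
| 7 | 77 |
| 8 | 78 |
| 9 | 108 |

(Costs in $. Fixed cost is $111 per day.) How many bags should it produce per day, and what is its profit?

Profit at each row (π = 23q − TC): q=0: -111; q=1: -132; q=2: -130; q=3: -112; q=4: -90; q=5: -69; q=6: -49; q=7: -27; q=8: -5; q=9: -12.
Profit is maximized at q = 8. AVC there is 78/8 = $9.75 ≤ P, so producing beats shutting down (which would give -$111).

q = 8; profit = -$5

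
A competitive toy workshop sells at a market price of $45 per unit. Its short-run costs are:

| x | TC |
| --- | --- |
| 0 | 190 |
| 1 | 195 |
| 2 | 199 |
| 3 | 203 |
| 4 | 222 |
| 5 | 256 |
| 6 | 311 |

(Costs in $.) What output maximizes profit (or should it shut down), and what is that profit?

x = 5; profit = -$31

Compute π = P·x − TC at each output: x=0: -190; x=1: -150; x=2: -109; x=3: -68; x=4: -42; x=5: -31; x=6: -41.
Profit is maximized at x = 5. AVC there is 66/5 = $13.20 ≤ P, so producing beats shutting down (which would give -$190).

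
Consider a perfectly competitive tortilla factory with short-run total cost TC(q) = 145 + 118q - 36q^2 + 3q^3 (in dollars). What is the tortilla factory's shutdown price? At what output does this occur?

Short-run supply begins at min AVC. From VC = 118q - 36q^2 + 3q^3, AVC = 118 - 36q + 3q^2.
dAVC/dq = -36 + 6q = 0 gives q = 6. min AVC = 118 - 36·6 + 3·6^2 = 10.
So the shutdown price is $10.

$10 per unit, at q = 6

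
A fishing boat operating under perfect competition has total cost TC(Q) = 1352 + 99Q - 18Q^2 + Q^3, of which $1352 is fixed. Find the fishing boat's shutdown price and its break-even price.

Shutdown price = $18; break-even price = $138

Shutdown price = min AVC. AVC = 99 - 18Q + Q^2, with vertex at Q = 9 and minimum $18.
ATC = 1352/Q + 99 - 18Q + Q^2. Setting dATC/dQ = −1352/Q^2 − 18 + 2Q = 0 gives Q = 13 (since 2·13^3 − 18·13^2 = 1352).
min ATC = 1352/13 + 99 − 18·13 + 13^2 = $138. That is the break-even price.
For $18 ≤ P < $138 the firm produces at a loss; below $18 it shuts down.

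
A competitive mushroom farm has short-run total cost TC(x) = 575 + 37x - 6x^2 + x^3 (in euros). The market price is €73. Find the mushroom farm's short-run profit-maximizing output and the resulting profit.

Profit = -€359 at x = 6

AVC = 37 - 6x + x^2 has its minimum €28 at x = 3; price €73 clears that bar, so the firm operates.
MC = 37 - 12x + 3x^2. Setting P = MC and taking the root on the rising branch gives x* = 6.
TR = 73·6 = 438. TC = 575 + 222 = 797. Profit = 438 − 797 = -€359.
That loss of €359 beats the €575 the firm would lose by shutting down; producing recovers €216 of fixed cost.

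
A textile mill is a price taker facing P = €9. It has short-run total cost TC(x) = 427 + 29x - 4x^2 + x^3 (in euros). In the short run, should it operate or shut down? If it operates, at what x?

Shut down

Strip out fixed cost: VC = 29x - 4x^2 + x^3. Then AVC = 29 - 4x + x^2 and MC = 29 - 8x + 3x^2.
AVC is minimized where dAVC/dx = -4 + 2x = 0, at x = 2; min AVC = 29 - 4·2 + 2^2 = €25.
With P < min AVC (€9 < €25), every unit sold adds to the loss.
The firm minimizes its loss by shutting down and losing only its fixed cost of €427.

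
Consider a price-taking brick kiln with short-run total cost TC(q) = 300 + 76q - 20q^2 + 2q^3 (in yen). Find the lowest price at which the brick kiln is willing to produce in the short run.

The shutdown price is the minimum of AVC. VC = 76q - 20q^2 + 2q^3, so AVC = 76 - 20q + 2q^2.
At the minimum of AVC, MC = AVC. MC = 76 - 40q + 6q^2; setting MC = AVC gives 4q^2 - 20q = 0, so q = 5. min AVC = 26.
The firm shuts down for any P below ¥26.

¥26 per unit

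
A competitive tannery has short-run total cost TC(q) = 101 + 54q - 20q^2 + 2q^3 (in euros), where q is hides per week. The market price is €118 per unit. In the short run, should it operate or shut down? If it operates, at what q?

Variable cost is VC = 54q - 20q^2 + 2q^3, so AVC = VC/q = 54 - 20q + 2q^2 and MC = dTC/dq = 54 - 40q + 6q^2.
The AVC parabola has its vertex at q = 20/4 = 5, where AVC = 54 - 20·5 + 2·5^2 = €4.
Since P = €118 ≥ min AVC = €4, price covers variable cost and the firm should produce.
Solving P = MC: -64 - 40q + 6q^2 = 0 ⇒ q = -4/3 or 8. On the upward-sloping branch, q* = 8.
Check: AVC at q = 8 is €22 ≤ P, so revenue covers variable cost.
Profit = P·q − TC = 118·8 − 277 = €667.

Produce at q = 8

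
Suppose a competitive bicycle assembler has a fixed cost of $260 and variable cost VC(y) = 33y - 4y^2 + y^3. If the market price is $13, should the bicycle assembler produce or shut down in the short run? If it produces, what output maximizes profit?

Shut down

From TC, MC = TC'(y) = 33 - 8y + 3y^2 and AVC = VC/y = 33 - 4y + y^2.
AVC is minimized where dAVC/dy = -4 + 2y = 0, at y = 2; min AVC = 33 - 4·2 + 2^2 = $29.
P = $13 lies below min AVC = $29; no output level covers variable cost.
Shutting down limits the loss to fixed cost, $260.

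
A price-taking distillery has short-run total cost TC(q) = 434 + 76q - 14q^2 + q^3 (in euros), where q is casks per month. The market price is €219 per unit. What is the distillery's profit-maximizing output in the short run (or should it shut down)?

Strip out fixed cost: VC = 76q - 14q^2 + q^3. Then AVC = 76 - 14q + q^2 and MC = 76 - 28q + 3q^2.
AVC hits its minimum where MC = AVC, at q = 7, giving min AVC = 76 - 14·7 + 7^2 = €27.
P = €219 exceeds min AVC = €27, so the firm stays open.
Solving P = MC: -143 - 28q + 3q^2 = 0 ⇒ q = -11/3 or 13. On the upward-sloping branch, q* = 13.
Check: AVC at q = 13 is €63 ≤ P, so revenue covers variable cost.
Profit = P·q − TC = 219·13 − 1253 = €1594.

Produce at q = 13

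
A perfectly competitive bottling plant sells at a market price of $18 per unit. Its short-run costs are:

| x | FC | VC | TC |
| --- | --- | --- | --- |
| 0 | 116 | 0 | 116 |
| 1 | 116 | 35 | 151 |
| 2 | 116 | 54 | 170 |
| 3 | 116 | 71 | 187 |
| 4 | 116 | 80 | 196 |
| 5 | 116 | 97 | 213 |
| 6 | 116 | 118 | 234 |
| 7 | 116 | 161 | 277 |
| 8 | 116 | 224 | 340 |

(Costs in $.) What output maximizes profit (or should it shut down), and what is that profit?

Compute π = P·x − TC at each output: x=0: -116; x=1: -133; x=2: -134; x=3: -133; x=4: -124; x=5: -123; x=6: -126; x=7: -151; x=8: -196.
Profit is highest at x = 0. Equivalently, the lowest AVC in the table is 97/5 ≈ $19.40 at x = 5, and P = $18 falls below it — price never covers variable cost, so the firm shuts down and loses only its fixed cost.

x = 0 (shut down); profit = -$116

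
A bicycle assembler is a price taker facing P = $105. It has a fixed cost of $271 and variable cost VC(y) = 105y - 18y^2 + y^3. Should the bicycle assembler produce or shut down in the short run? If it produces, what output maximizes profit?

From TC, MC = TC'(y) = 105 - 36y + 3y^2 and AVC = VC/y = 105 - 18y + y^2.
The AVC parabola has its vertex at y = 18/2 = 9, where AVC = 105 - 18·9 + 9^2 = $24.
Because $105 ≥ $24, revenue can cover variable cost; the firm operates.
P = MC gives -36y + 3y^2 = 0, with roots 0 and 12. Take the larger (rising MC): y* = 12.
Check: AVC at y = 12 is $33 ≤ P, so revenue covers variable cost.
Profit = P·y − TC = 105·12 − 667 = $593.

Produce at y = 12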